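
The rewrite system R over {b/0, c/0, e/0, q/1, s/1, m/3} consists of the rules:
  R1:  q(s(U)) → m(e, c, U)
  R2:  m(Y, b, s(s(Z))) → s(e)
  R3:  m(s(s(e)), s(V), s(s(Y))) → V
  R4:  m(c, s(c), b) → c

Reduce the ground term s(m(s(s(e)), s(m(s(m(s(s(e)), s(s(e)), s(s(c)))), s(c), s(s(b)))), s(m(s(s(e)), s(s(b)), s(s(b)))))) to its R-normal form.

s(c)

1. s(m(s(s(e)), s(m(s(m(s(s(e)), s(s(e)), s(s(c)))), s(c), s(s(b)))), s(m(s(s(e)), s(s(b)), s(s(b))))))  →  s(m(s(s(e)), s(m(s(s(e)), s(c), s(s(b)))), s(m(s(s(e)), s(s(b)), s(s(b))))))   [R3 at 1.2.1.1.1]
2. s(m(s(s(e)), s(m(s(s(e)), s(c), s(s(b)))), s(m(s(s(e)), s(s(b)), s(s(b))))))  →  s(m(s(s(e)), s(c), s(m(s(s(e)), s(s(b)), s(s(b))))))   [R3 at 1.2.1]
3. s(m(s(s(e)), s(c), s(m(s(s(e)), s(s(b)), s(s(b))))))  →  s(m(s(s(e)), s(c), s(s(b))))   [R3 at 1.3.1]
4. s(m(s(s(e)), s(c), s(s(b))))  →  s(c)   [R3 at 1]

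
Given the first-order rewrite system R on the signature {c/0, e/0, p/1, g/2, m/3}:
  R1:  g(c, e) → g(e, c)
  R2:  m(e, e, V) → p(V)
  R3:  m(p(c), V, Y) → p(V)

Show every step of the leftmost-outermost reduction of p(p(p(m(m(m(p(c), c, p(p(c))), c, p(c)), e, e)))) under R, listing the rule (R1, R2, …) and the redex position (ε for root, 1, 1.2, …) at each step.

1. p(p(p(m(m(m(p(c), c, p(p(c))), c, p(c)), e, e))))  →  p(p(p(m(m(p(c), c, p(c)), e, e))))   [R3 at 1.1.1.1.1]
2. p(p(p(m(m(p(c), c, p(c)), e, e))))  →  p(p(p(m(p(c), e, e))))   [R3 at 1.1.1.1]
3. p(p(p(m(p(c), e, e))))  →  p(p(p(p(e))))   [R3 at 1.1.1]

p(p(p(p(e))))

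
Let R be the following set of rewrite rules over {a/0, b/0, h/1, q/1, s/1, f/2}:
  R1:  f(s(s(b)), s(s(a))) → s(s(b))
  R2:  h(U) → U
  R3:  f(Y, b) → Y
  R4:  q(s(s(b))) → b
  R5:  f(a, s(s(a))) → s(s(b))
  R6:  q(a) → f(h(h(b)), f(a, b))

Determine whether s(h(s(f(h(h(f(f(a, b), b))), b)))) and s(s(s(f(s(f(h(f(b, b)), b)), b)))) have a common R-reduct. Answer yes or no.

no — NF(t₁) = s(s(a)), NF(t₂) = s(s(s(s(b))))

Reduce t₁ = s(h(s(f(h(h(f(f(a, b), b))), b)))):
1. s(h(s(f(h(h(f(f(a, b), b))), b))))  →  s(s(f(h(h(f(f(a, b), b))), b)))   [R2 at 1]
2. s(s(f(h(h(f(f(a, b), b))), b)))  →  s(s(h(h(f(f(a, b), b)))))   [R3 at 1.1]
3. s(s(h(h(f(f(a, b), b)))))  →  s(s(h(f(f(a, b), b))))   [R2 at 1.1]
4. s(s(h(f(f(a, b), b))))  →  s(s(f(f(a, b), b)))   [R2 at 1.1]
5. s(s(f(f(a, b), b)))  →  s(s(f(a, b)))   [R3 at 1.1]
6. s(s(f(a, b)))  →  s(s(a))   [R3 at 1.1]

Reduce t₂ = s(s(s(f(s(f(h(f(b, b)), b)), b)))):
1. s(s(s(f(s(f(h(f(b, b)), b)), b))))  →  s(s(s(s(f(h(f(b, b)), b)))))   [R3 at 1.1.1]
2. s(s(s(s(f(h(f(b, b)), b)))))  →  s(s(s(s(h(f(b, b))))))   [R3 at 1.1.1.1]
3. s(s(s(s(h(f(b, b))))))  →  s(s(s(s(f(b, b)))))   [R2 at 1.1.1.1]
4. s(s(s(s(f(b, b)))))  →  s(s(s(s(b))))   [R3 at 1.1.1.1]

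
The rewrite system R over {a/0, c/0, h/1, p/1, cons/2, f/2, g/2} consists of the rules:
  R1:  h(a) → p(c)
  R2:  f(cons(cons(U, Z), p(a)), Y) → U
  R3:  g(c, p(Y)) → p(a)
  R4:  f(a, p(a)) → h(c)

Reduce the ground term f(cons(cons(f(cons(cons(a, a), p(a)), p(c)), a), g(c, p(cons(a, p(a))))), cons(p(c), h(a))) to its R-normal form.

1. f(cons(cons(f(cons(cons(a, a), p(a)), p(c)), a), g(c, p(cons(a, p(a))))), cons(p(c), h(a)))  →  f(cons(cons(a, a), g(c, p(cons(a, p(a))))), cons(p(c), h(a)))   [R2 at 1.1.1]
2. f(cons(cons(a, a), g(c, p(cons(a, p(a))))), cons(p(c), h(a)))  →  f(cons(cons(a, a), p(a)), cons(p(c), h(a)))   [R3 at 1.2]
3. f(cons(cons(a, a), p(a)), cons(p(c), h(a)))  →  a   [R2 at ε]

a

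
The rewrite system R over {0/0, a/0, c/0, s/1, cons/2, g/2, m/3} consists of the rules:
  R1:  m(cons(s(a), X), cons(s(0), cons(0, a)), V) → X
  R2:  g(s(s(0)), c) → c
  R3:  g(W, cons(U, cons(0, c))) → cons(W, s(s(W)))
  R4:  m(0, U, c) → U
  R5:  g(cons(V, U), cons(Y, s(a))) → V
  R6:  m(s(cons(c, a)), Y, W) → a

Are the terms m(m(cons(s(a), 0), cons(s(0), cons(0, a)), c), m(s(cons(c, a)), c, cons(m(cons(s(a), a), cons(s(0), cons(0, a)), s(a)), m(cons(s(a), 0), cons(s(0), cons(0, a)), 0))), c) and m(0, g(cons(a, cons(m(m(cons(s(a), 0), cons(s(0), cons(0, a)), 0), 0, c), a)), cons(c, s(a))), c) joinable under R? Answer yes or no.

Reduce t₁ = m(m(cons(s(a), 0), cons(s(0), cons(0, a)), c), m(s(cons(c, a)), c, cons(m(cons(s(a), a), cons(s(0), cons(0, a)), s(a)), m(cons(s(a), 0), cons(s(0), cons(0, a)), 0))), c):
1. m(m(cons(s(a), 0), cons(s(0), cons(0, a)), c), m(s(cons(c, a)), c, cons(m(cons(s(a), a), cons(s(0), cons(0, a)), s(a)), m(cons(s(a), 0), cons(s(0), cons(0, a)), 0))), c)  →  m(0, m(s(cons(c, a)), c, cons(m(cons(s(a), a), cons(s(0), cons(0, a)), s(a)), m(cons(s(a), 0), cons(s(0), cons(0, a)), 0))), c)   [R1 at 1]
2. m(0, m(s(cons(c, a)), c, cons(m(cons(s(a), a), cons(s(0), cons(0, a)), s(a)), m(cons(s(a), 0), cons(s(0), cons(0, a)), 0))), c)  →  m(s(cons(c, a)), c, cons(m(cons(s(a), a), cons(s(0), cons(0, a)), s(a)), m(cons(s(a), 0), cons(s(0), cons(0, a)), 0)))   [R4 at ε]
3. m(s(cons(c, a)), c, cons(m(cons(s(a), a), cons(s(0), cons(0, a)), s(a)), m(cons(s(a), 0), cons(s(0), cons(0, a)), 0)))  →  a   [R6 at ε]

Reduce t₂ = m(0, g(cons(a, cons(m(m(cons(s(a), 0), cons(s(0), cons(0, a)), 0), 0, c), a)), cons(c, s(a))), c):
1. m(0, g(cons(a, cons(m(m(cons(s(a), 0), cons(s(0), cons(0, a)), 0), 0, c), a)), cons(c, s(a))), c)  →  g(cons(a, cons(m(m(cons(s(a), 0), cons(s(0), cons(0, a)), 0), 0, c), a)), cons(c, s(a)))   [R4 at ε]
2. g(cons(a, cons(m(m(cons(s(a), 0), cons(s(0), cons(0, a)), 0), 0, c), a)), cons(c, s(a)))  →  a   [R5 at ε]

yes — NF(t₁) = a, NF(t₂) = a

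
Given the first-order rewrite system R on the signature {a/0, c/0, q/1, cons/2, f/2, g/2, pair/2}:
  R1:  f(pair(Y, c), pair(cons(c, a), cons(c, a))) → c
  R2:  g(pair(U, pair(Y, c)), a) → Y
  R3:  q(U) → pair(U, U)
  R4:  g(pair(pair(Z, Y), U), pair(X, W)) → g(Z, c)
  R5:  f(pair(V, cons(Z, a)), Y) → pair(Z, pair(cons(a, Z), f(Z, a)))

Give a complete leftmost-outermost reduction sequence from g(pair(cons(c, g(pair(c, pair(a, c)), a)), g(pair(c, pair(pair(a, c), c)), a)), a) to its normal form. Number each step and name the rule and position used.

1. g(pair(cons(c, g(pair(c, pair(a, c)), a)), g(pair(c, pair(pair(a, c), c)), a)), a)  →  g(pair(cons(c, a), g(pair(c, pair(pair(a, c), c)), a)), a)   [R2 at 1.1.2]
2. g(pair(cons(c, a), g(pair(c, pair(pair(a, c), c)), a)), a)  →  g(pair(cons(c, a), pair(a, c)), a)   [R2 at 1.2]
3. g(pair(cons(c, a), pair(a, c)), a)  →  a   [R2 at ε]

a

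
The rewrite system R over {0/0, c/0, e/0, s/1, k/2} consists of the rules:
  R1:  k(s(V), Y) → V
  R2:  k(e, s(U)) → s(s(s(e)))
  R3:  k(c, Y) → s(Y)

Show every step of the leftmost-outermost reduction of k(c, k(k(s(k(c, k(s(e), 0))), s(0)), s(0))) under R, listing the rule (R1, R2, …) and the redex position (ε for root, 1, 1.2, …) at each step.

s(e)

1. k(c, k(k(s(k(c, k(s(e), 0))), s(0)), s(0)))  →  s(k(k(s(k(c, k(s(e), 0))), s(0)), s(0)))   [R3 at ε]
2. s(k(k(s(k(c, k(s(e), 0))), s(0)), s(0)))  →  s(k(k(c, k(s(e), 0)), s(0)))   [R1 at 1.1]
3. s(k(k(c, k(s(e), 0)), s(0)))  →  s(k(s(k(s(e), 0)), s(0)))   [R3 at 1.1]
4. s(k(s(k(s(e), 0)), s(0)))  →  s(k(s(e), 0))   [R1 at 1]
5. s(k(s(e), 0))  →  s(e)   [R1 at 1]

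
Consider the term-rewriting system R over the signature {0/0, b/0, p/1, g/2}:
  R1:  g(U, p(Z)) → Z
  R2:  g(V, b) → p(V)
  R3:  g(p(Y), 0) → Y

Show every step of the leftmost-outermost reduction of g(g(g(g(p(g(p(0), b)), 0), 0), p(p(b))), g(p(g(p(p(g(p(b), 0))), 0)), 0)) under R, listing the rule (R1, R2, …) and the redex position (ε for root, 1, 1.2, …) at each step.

b

1. g(g(g(g(p(g(p(0), b)), 0), 0), p(p(b))), g(p(g(p(p(g(p(b), 0))), 0)), 0))  →  g(p(b), g(p(g(p(p(g(p(b), 0))), 0)), 0))   [R1 at 1]
2. g(p(b), g(p(g(p(p(g(p(b), 0))), 0)), 0))  →  g(p(b), g(p(p(g(p(b), 0))), 0))   [R3 at 2]
3. g(p(b), g(p(p(g(p(b), 0))), 0))  →  g(p(b), p(g(p(b), 0)))   [R3 at 2]
4. g(p(b), p(g(p(b), 0)))  →  g(p(b), 0)   [R1 at ε]
5. g(p(b), 0)  →  b   [R3 at ε]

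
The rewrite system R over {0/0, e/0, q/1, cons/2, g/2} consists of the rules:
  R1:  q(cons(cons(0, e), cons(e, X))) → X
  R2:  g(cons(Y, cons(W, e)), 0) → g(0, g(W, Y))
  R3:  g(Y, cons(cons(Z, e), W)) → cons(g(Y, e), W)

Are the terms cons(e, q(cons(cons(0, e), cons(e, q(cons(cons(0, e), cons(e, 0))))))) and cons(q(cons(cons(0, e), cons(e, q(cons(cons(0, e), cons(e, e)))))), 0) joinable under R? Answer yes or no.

Reduce t₁ = cons(e, q(cons(cons(0, e), cons(e, q(cons(cons(0, e), cons(e, 0))))))):
1. cons(e, q(cons(cons(0, e), cons(e, q(cons(cons(0, e), cons(e, 0)))))))  →  cons(e, q(cons(cons(0, e), cons(e, 0))))   [R1 at 2]
2. cons(e, q(cons(cons(0, e), cons(e, 0))))  →  cons(e, 0)   [R1 at 2]

Reduce t₂ = cons(q(cons(cons(0, e), cons(e, q(cons(cons(0, e), cons(e, e)))))), 0):
1. cons(q(cons(cons(0, e), cons(e, q(cons(cons(0, e), cons(e, e)))))), 0)  →  cons(q(cons(cons(0, e), cons(e, e))), 0)   [R1 at 1]
2. cons(q(cons(cons(0, e), cons(e, e))), 0)  →  cons(e, 0)   [R1 at 1]

yes — NF(t₁) = cons(e, 0), NF(t₂) = cons(e, 0)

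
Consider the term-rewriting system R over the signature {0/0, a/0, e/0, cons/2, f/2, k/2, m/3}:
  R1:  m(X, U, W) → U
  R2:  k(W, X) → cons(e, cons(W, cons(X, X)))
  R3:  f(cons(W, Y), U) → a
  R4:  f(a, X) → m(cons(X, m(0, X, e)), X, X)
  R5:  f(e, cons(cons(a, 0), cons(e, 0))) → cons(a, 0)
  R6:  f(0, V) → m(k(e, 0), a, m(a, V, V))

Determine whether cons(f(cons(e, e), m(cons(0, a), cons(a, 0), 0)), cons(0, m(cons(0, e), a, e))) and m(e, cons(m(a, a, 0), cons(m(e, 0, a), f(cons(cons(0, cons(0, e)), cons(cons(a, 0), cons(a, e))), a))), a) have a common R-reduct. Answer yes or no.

Reduce t₁ = cons(f(cons(e, e), m(cons(0, a), cons(a, 0), 0)), cons(0, m(cons(0, e), a, e))):
1. cons(f(cons(e, e), m(cons(0, a), cons(a, 0), 0)), cons(0, m(cons(0, e), a, e)))  →  cons(a, cons(0, m(cons(0, e), a, e)))   [R3 at 1]
2. cons(a, cons(0, m(cons(0, e), a, e)))  →  cons(a, cons(0, a))   [R1 at 2.2]

Reduce t₂ = m(e, cons(m(a, a, 0), cons(m(e, 0, a), f(cons(cons(0, cons(0, e)), cons(cons(a, 0), cons(a, e))), a))), a):
1. m(e, cons(m(a, a, 0), cons(m(e, 0, a), f(cons(cons(0, cons(0, e)), cons(cons(a, 0), cons(a, e))), a))), a)  →  cons(m(a, a, 0), cons(m(e, 0, a), f(cons(cons(0, cons(0, e)), cons(cons(a, 0), cons(a, e))), a)))   [R1 at ε]
2. cons(m(a, a, 0), cons(m(e, 0, a), f(cons(cons(0, cons(0, e)), cons(cons(a, 0), cons(a, e))), a)))  →  cons(a, cons(m(e, 0, a), f(cons(cons(0, cons(0, e)), cons(cons(a, 0), cons(a, e))), a)))   [R1 at 1]
3. cons(a, cons(m(e, 0, a), f(cons(cons(0, cons(0, e)), cons(cons(a, 0), cons(a, e))), a)))  →  cons(a, cons(0, f(cons(cons(0, cons(0, e)), cons(cons(a, 0), cons(a, e))), a)))   [R1 at 2.1]
4. cons(a, cons(0, f(cons(cons(0, cons(0, e)), cons(cons(a, 0), cons(a, e))), a)))  →  cons(a, cons(0, a))   [R3 at 2.2]

yes — NF(t₁) = cons(a, cons(0, a)), NF(t₂) = cons(a, cons(0, a))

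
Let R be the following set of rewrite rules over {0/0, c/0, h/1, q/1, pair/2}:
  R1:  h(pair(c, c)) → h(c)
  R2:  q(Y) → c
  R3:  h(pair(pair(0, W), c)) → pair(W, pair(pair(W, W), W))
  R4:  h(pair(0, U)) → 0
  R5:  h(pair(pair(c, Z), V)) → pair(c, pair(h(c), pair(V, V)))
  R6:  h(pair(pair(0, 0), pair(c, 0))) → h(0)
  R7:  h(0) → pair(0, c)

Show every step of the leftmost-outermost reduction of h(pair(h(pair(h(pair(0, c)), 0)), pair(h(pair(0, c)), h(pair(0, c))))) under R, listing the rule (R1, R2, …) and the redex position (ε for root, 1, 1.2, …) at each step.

1. h(pair(h(pair(h(pair(0, c)), 0)), pair(h(pair(0, c)), h(pair(0, c)))))  →  h(pair(h(pair(0, 0)), pair(h(pair(0, c)), h(pair(0, c)))))   [R4 at 1.1.1.1]
2. h(pair(h(pair(0, 0)), pair(h(pair(0, c)), h(pair(0, c)))))  →  h(pair(0, pair(h(pair(0, c)), h(pair(0, c)))))   [R4 at 1.1]
3. h(pair(0, pair(h(pair(0, c)), h(pair(0, c)))))  →  0   [R4 at ε]

0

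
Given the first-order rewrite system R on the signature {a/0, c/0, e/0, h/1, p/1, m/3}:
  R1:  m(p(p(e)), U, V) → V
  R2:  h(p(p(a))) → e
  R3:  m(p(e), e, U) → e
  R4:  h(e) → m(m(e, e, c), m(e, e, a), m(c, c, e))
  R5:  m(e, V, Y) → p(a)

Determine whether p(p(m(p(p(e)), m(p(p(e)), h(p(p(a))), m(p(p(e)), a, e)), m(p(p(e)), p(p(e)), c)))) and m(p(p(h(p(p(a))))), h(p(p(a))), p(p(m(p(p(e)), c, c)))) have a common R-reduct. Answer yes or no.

Reduce t₁ = p(p(m(p(p(e)), m(p(p(e)), h(p(p(a))), m(p(p(e)), a, e)), m(p(p(e)), p(p(e)), c)))):
1. p(p(m(p(p(e)), m(p(p(e)), h(p(p(a))), m(p(p(e)), a, e)), m(p(p(e)), p(p(e)), c))))  →  p(p(m(p(p(e)), p(p(e)), c)))   [R1 at 1.1]
2. p(p(m(p(p(e)), p(p(e)), c)))  →  p(p(c))   [R1 at 1.1]

Reduce t₂ = m(p(p(h(p(p(a))))), h(p(p(a))), p(p(m(p(p(e)), c, c)))):
1. m(p(p(h(p(p(a))))), h(p(p(a))), p(p(m(p(p(e)), c, c))))  →  m(p(p(e)), h(p(p(a))), p(p(m(p(p(e)), c, c))))   [R2 at 1.1.1]
2. m(p(p(e)), h(p(p(a))), p(p(m(p(p(e)), c, c))))  →  p(p(m(p(p(e)), c, c)))   [R1 at ε]
3. p(p(m(p(p(e)), c, c)))  →  p(p(c))   [R1 at 1.1]

yes — NF(t₁) = p(p(c)), NF(t₂) = p(p(c))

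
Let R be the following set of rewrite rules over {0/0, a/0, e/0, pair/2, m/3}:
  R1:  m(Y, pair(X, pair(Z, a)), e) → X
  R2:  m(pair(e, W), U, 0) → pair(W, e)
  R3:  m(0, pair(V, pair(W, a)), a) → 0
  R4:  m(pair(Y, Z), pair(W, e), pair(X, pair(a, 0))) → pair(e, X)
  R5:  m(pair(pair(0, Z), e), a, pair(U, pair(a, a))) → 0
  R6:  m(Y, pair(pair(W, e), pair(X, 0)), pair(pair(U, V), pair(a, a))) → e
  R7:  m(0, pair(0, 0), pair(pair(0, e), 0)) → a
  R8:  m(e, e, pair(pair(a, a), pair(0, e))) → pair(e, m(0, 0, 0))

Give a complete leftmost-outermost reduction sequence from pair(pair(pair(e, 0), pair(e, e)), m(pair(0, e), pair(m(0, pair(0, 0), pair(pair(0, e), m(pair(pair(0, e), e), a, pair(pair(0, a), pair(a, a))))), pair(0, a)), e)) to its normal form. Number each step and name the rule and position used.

1. pair(pair(pair(e, 0), pair(e, e)), m(pair(0, e), pair(m(0, pair(0, 0), pair(pair(0, e), m(pair(pair(0, e), e), a, pair(pair(0, a), pair(a, a))))), pair(0, a)), e))  →  pair(pair(pair(e, 0), pair(e, e)), m(0, pair(0, 0), pair(pair(0, e), m(pair(pair(0, e), e), a, pair(pair(0, a), pair(a, a))))))   [R1 at 2]
2. pair(pair(pair(e, 0), pair(e, e)), m(0, pair(0, 0), pair(pair(0, e), m(pair(pair(0, e), e), a, pair(pair(0, a), pair(a, a))))))  →  pair(pair(pair(e, 0), pair(e, e)), m(0, pair(0, 0), pair(pair(0, e), 0)))   [R5 at 2.3.2]
3. pair(pair(pair(e, 0), pair(e, e)), m(0, pair(0, 0), pair(pair(0, e), 0)))  →  pair(pair(pair(e, 0), pair(e, e)), a)   [R7 at 2]

pair(pair(pair(e, 0), pair(e, e)), a)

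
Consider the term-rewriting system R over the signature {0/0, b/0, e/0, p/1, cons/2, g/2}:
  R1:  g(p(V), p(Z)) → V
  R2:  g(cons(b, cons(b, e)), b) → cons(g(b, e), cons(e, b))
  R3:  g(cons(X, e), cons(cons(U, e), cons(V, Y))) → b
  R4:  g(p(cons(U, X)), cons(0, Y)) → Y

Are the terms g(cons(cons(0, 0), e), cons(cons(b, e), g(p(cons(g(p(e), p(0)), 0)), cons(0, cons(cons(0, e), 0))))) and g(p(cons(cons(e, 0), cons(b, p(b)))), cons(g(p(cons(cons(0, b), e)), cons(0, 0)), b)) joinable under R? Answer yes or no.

yes — NF(t₁) = b, NF(t₂) = b

Reduce t₁ = g(cons(cons(0, 0), e), cons(cons(b, e), g(p(cons(g(p(e), p(0)), 0)), cons(0, cons(cons(0, e), 0))))):
1. g(cons(cons(0, 0), e), cons(cons(b, e), g(p(cons(g(p(e), p(0)), 0)), cons(0, cons(cons(0, e), 0)))))  →  g(cons(cons(0, 0), e), cons(cons(b, e), cons(cons(0, e), 0)))   [R4 at 2.2]
2. g(cons(cons(0, 0), e), cons(cons(b, e), cons(cons(0, e), 0)))  →  b   [R3 at ε]

Reduce t₂ = g(p(cons(cons(e, 0), cons(b, p(b)))), cons(g(p(cons(cons(0, b), e)), cons(0, 0)), b)):
1. g(p(cons(cons(e, 0), cons(b, p(b)))), cons(g(p(cons(cons(0, b), e)), cons(0, 0)), b))  →  g(p(cons(cons(e, 0), cons(b, p(b)))), cons(0, b))   [R4 at 2.1]
2. g(p(cons(cons(e, 0), cons(b, p(b)))), cons(0, b))  →  b   [R4 at ε]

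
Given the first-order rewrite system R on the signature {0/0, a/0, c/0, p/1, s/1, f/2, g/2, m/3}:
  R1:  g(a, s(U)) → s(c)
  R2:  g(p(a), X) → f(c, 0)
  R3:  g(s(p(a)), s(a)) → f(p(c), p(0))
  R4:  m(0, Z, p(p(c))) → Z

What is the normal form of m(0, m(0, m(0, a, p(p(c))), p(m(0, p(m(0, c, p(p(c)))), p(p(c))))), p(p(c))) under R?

1. m(0, m(0, m(0, a, p(p(c))), p(m(0, p(m(0, c, p(p(c)))), p(p(c))))), p(p(c)))  →  m(0, m(0, a, p(p(c))), p(m(0, p(m(0, c, p(p(c)))), p(p(c)))))   [R4 at ε]
2. m(0, m(0, a, p(p(c))), p(m(0, p(m(0, c, p(p(c)))), p(p(c)))))  →  m(0, a, p(m(0, p(m(0, c, p(p(c)))), p(p(c)))))   [R4 at 2]
3. m(0, a, p(m(0, p(m(0, c, p(p(c)))), p(p(c)))))  →  m(0, a, p(p(m(0, c, p(p(c))))))   [R4 at 3.1]
4. m(0, a, p(p(m(0, c, p(p(c))))))  →  m(0, a, p(p(c)))   [R4 at 3.1.1]
5. m(0, a, p(p(c)))  →  a   [R4 at ε]

a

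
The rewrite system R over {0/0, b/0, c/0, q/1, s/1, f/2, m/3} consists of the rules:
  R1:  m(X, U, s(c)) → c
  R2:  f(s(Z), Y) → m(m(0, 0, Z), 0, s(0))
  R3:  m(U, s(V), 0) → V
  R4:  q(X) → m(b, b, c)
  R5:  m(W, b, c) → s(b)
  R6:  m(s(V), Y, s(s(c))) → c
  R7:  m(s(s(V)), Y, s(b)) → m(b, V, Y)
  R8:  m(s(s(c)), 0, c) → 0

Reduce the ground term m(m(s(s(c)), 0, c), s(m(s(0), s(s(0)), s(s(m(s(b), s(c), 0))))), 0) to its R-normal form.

1. m(m(s(s(c)), 0, c), s(m(s(0), s(s(0)), s(s(m(s(b), s(c), 0))))), 0)  →  m(s(0), s(s(0)), s(s(m(s(b), s(c), 0))))   [R3 at ε]
2. m(s(0), s(s(0)), s(s(m(s(b), s(c), 0))))  →  m(s(0), s(s(0)), s(s(c)))   [R3 at 3.1.1]
3. m(s(0), s(s(0)), s(s(c)))  →  c   [R6 at ε]

c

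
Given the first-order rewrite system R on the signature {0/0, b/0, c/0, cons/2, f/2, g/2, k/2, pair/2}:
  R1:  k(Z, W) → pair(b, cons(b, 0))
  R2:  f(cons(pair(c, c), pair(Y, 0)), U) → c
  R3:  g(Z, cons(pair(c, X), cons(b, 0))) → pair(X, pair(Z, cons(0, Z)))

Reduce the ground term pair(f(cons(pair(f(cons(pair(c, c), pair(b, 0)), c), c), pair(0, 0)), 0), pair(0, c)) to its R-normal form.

pair(c, pair(0, c))

1. pair(f(cons(pair(f(cons(pair(c, c), pair(b, 0)), c), c), pair(0, 0)), 0), pair(0, c))  →  pair(f(cons(pair(c, c), pair(0, 0)), 0), pair(0, c))   [R2 at 1.1.1.1]
2. pair(f(cons(pair(c, c), pair(0, 0)), 0), pair(0, c))  →  pair(c, pair(0, c))   [R2 at 1]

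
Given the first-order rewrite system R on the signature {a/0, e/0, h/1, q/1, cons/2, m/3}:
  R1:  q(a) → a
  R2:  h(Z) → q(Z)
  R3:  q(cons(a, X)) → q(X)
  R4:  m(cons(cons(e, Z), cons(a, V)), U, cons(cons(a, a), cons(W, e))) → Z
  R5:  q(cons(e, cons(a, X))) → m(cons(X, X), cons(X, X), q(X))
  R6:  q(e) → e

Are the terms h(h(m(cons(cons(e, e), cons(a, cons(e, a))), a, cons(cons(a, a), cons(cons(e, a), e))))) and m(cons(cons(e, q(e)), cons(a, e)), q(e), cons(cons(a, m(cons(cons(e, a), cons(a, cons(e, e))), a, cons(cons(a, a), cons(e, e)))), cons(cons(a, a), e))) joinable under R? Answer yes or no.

Reduce t₁ = h(h(m(cons(cons(e, e), cons(a, cons(e, a))), a, cons(cons(a, a), cons(cons(e, a), e))))):
1. h(h(m(cons(cons(e, e), cons(a, cons(e, a))), a, cons(cons(a, a), cons(cons(e, a), e)))))  →  q(h(m(cons(cons(e, e), cons(a, cons(e, a))), a, cons(cons(a, a), cons(cons(e, a), e)))))   [R2 at ε]
2. q(h(m(cons(cons(e, e), cons(a, cons(e, a))), a, cons(cons(a, a), cons(cons(e, a), e)))))  →  q(q(m(cons(cons(e, e), cons(a, cons(e, a))), a, cons(cons(a, a), cons(cons(e, a), e)))))   [R2 at 1]
3. q(q(m(cons(cons(e, e), cons(a, cons(e, a))), a, cons(cons(a, a), cons(cons(e, a), e)))))  →  q(q(e))   [R4 at 1.1]
4. q(q(e))  →  q(e)   [R6 at 1]
5. q(e)  →  e   [R6 at ε]

Reduce t₂ = m(cons(cons(e, q(e)), cons(a, e)), q(e), cons(cons(a, m(cons(cons(e, a), cons(a, cons(e, e))), a, cons(cons(a, a), cons(e, e)))), cons(cons(a, a), e))):
1. m(cons(cons(e, q(e)), cons(a, e)), q(e), cons(cons(a, m(cons(cons(e, a), cons(a, cons(e, e))), a, cons(cons(a, a), cons(e, e)))), cons(cons(a, a), e)))  →  m(cons(cons(e, e), cons(a, e)), q(e), cons(cons(a, m(cons(cons(e, a), cons(a, cons(e, e))), a, cons(cons(a, a), cons(e, e)))), cons(cons(a, a), e)))   [R6 at 1.1.2]
2. m(cons(cons(e, e), cons(a, e)), q(e), cons(cons(a, m(cons(cons(e, a), cons(a, cons(e, e))), a, cons(cons(a, a), cons(e, e)))), cons(cons(a, a), e)))  →  m(cons(cons(e, e), cons(a, e)), e, cons(cons(a, m(cons(cons(e, a), cons(a, cons(e, e))), a, cons(cons(a, a), cons(e, e)))), cons(cons(a, a), e)))   [R6 at 2]
3. m(cons(cons(e, e), cons(a, e)), e, cons(cons(a, m(cons(cons(e, a), cons(a, cons(e, e))), a, cons(cons(a, a), cons(e, e)))), cons(cons(a, a), e)))  →  m(cons(cons(e, e), cons(a, e)), e, cons(cons(a, a), cons(cons(a, a), e)))   [R4 at 3.1.2]
4. m(cons(cons(e, e), cons(a, e)), e, cons(cons(a, a), cons(cons(a, a), e)))  →  e   [R4 at ε]

yes — NF(t₁) = e, NF(t₂) = e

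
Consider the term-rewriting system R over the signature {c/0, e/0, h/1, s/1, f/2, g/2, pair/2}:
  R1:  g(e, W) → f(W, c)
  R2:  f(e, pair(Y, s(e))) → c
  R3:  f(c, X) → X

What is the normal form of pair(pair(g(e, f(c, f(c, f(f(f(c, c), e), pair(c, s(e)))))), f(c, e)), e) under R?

1. pair(pair(g(e, f(c, f(c, f(f(f(c, c), e), pair(c, s(e)))))), f(c, e)), e)  →  pair(pair(f(f(c, f(c, f(f(f(c, c), e), pair(c, s(e))))), c), f(c, e)), e)   [R1 at 1.1]
2. pair(pair(f(f(c, f(c, f(f(f(c, c), e), pair(c, s(e))))), c), f(c, e)), e)  →  pair(pair(f(f(c, f(f(f(c, c), e), pair(c, s(e)))), c), f(c, e)), e)   [R3 at 1.1.1]
3. pair(pair(f(f(c, f(f(f(c, c), e), pair(c, s(e)))), c), f(c, e)), e)  →  pair(pair(f(f(f(f(c, c), e), pair(c, s(e))), c), f(c, e)), e)   [R3 at 1.1.1]
4. pair(pair(f(f(f(f(c, c), e), pair(c, s(e))), c), f(c, e)), e)  →  pair(pair(f(f(f(c, e), pair(c, s(e))), c), f(c, e)), e)   [R3 at 1.1.1.1.1]
5. pair(pair(f(f(f(c, e), pair(c, s(e))), c), f(c, e)), e)  →  pair(pair(f(f(e, pair(c, s(e))), c), f(c, e)), e)   [R3 at 1.1.1.1]
6. pair(pair(f(f(e, pair(c, s(e))), c), f(c, e)), e)  →  pair(pair(f(c, c), f(c, e)), e)   [R2 at 1.1.1]
7. pair(pair(f(c, c), f(c, e)), e)  →  pair(pair(c, f(c, e)), e)   [R3 at 1.1]
8. pair(pair(c, f(c, e)), e)  →  pair(pair(c, e), e)   [R3 at 1.2]

pair(pair(c, e), e)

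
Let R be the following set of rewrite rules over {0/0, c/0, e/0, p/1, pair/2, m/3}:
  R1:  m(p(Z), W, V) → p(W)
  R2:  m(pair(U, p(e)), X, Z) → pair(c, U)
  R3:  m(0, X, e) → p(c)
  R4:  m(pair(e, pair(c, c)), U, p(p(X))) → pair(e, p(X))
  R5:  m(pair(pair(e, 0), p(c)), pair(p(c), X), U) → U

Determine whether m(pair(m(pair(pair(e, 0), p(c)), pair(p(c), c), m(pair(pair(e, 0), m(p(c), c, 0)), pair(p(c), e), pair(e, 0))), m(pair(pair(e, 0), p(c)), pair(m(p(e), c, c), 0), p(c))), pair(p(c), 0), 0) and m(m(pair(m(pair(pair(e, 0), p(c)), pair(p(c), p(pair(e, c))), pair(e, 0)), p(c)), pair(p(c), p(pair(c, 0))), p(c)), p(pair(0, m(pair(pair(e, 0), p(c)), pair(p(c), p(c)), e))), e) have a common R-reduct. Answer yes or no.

Reduce t₁ = m(pair(m(pair(pair(e, 0), p(c)), pair(p(c), c), m(pair(pair(e, 0), m(p(c), c, 0)), pair(p(c), e), pair(e, 0))), m(pair(pair(e, 0), p(c)), pair(m(p(e), c, c), 0), p(c))), pair(p(c), 0), 0):
1. m(pair(m(pair(pair(e, 0), p(c)), pair(p(c), c), m(pair(pair(e, 0), m(p(c), c, 0)), pair(p(c), e), pair(e, 0))), m(pair(pair(e, 0), p(c)), pair(m(p(e), c, c), 0), p(c))), pair(p(c), 0), 0)  →  m(pair(m(pair(pair(e, 0), m(p(c), c, 0)), pair(p(c), e), pair(e, 0)), m(pair(pair(e, 0), p(c)), pair(m(p(e), c, c), 0), p(c))), pair(p(c), 0), 0)   [R5 at 1.1]
2. m(pair(m(pair(pair(e, 0), m(p(c), c, 0)), pair(p(c), e), pair(e, 0)), m(pair(pair(e, 0), p(c)), pair(m(p(e), c, c), 0), p(c))), pair(p(c), 0), 0)  →  m(pair(m(pair(pair(e, 0), p(c)), pair(p(c), e), pair(e, 0)), m(pair(pair(e, 0), p(c)), pair(m(p(e), c, c), 0), p(c))), pair(p(c), 0), 0)   [R1 at 1.1.1.2]
3. m(pair(m(pair(pair(e, 0), p(c)), pair(p(c), e), pair(e, 0)), m(pair(pair(e, 0), p(c)), pair(m(p(e), c, c), 0), p(c))), pair(p(c), 0), 0)  →  m(pair(pair(e, 0), m(pair(pair(e, 0), p(c)), pair(m(p(e), c, c), 0), p(c))), pair(p(c), 0), 0)   [R5 at 1.1]
4. m(pair(pair(e, 0), m(pair(pair(e, 0), p(c)), pair(m(p(e), c, c), 0), p(c))), pair(p(c), 0), 0)  →  m(pair(pair(e, 0), m(pair(pair(e, 0), p(c)), pair(p(c), 0), p(c))), pair(p(c), 0), 0)   [R1 at 1.2.2.1]
5. m(pair(pair(e, 0), m(pair(pair(e, 0), p(c)), pair(p(c), 0), p(c))), pair(p(c), 0), 0)  →  m(pair(pair(e, 0), p(c)), pair(p(c), 0), 0)   [R5 at 1.2]
6. m(pair(pair(e, 0), p(c)), pair(p(c), 0), 0)  →  0   [R5 at ε]

Reduce t₂ = m(m(pair(m(pair(pair(e, 0), p(c)), pair(p(c), p(pair(e, c))), pair(e, 0)), p(c)), pair(p(c), p(pair(c, 0))), p(c)), p(pair(0, m(pair(pair(e, 0), p(c)), pair(p(c), p(c)), e))), e):
1. m(m(pair(m(pair(pair(e, 0), p(c)), pair(p(c), p(pair(e, c))), pair(e, 0)), p(c)), pair(p(c), p(pair(c, 0))), p(c)), p(pair(0, m(pair(pair(e, 0), p(c)), pair(p(c), p(c)), e))), e)  →  m(m(pair(pair(e, 0), p(c)), pair(p(c), p(pair(c, 0))), p(c)), p(pair(0, m(pair(pair(e, 0), p(c)), pair(p(c), p(c)), e))), e)   [R5 at 1.1.1]
2. m(m(pair(pair(e, 0), p(c)), pair(p(c), p(pair(c, 0))), p(c)), p(pair(0, m(pair(pair(e, 0), p(c)), pair(p(c), p(c)), e))), e)  →  m(p(c), p(pair(0, m(pair(pair(e, 0), p(c)), pair(p(c), p(c)), e))), e)   [R5 at 1]
3. m(p(c), p(pair(0, m(pair(pair(e, 0), p(c)), pair(p(c), p(c)), e))), e)  →  p(p(pair(0, m(pair(pair(e, 0), p(c)), pair(p(c), p(c)), e))))   [R1 at ε]
4. p(p(pair(0, m(pair(pair(e, 0), p(c)), pair(p(c), p(c)), e))))  →  p(p(pair(0, e)))   [R5 at 1.1.2]

no — NF(t₁) = 0, NF(t₂) = p(p(pair(0, e)))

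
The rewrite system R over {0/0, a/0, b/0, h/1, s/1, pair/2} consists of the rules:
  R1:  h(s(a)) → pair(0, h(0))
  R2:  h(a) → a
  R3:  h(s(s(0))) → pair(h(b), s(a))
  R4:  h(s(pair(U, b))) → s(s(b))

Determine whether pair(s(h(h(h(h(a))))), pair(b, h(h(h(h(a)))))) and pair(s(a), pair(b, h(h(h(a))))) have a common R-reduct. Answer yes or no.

Reduce t₁ = pair(s(h(h(h(h(a))))), pair(b, h(h(h(h(a)))))):
1. pair(s(h(h(h(h(a))))), pair(b, h(h(h(h(a))))))  →  pair(s(h(h(h(a)))), pair(b, h(h(h(h(a))))))   [R2 at 1.1.1.1.1]
2. pair(s(h(h(h(a)))), pair(b, h(h(h(h(a))))))  →  pair(s(h(h(a))), pair(b, h(h(h(h(a))))))   [R2 at 1.1.1.1]
3. pair(s(h(h(a))), pair(b, h(h(h(h(a))))))  →  pair(s(h(a)), pair(b, h(h(h(h(a))))))   [R2 at 1.1.1]
4. pair(s(h(a)), pair(b, h(h(h(h(a))))))  →  pair(s(a), pair(b, h(h(h(h(a))))))   [R2 at 1.1]
5. pair(s(a), pair(b, h(h(h(h(a))))))  →  pair(s(a), pair(b, h(h(h(a)))))   [R2 at 2.2.1.1.1]
6. pair(s(a), pair(b, h(h(h(a)))))  →  pair(s(a), pair(b, h(h(a))))   [R2 at 2.2.1.1]
7. pair(s(a), pair(b, h(h(a))))  →  pair(s(a), pair(b, h(a)))   [R2 at 2.2.1]
8. pair(s(a), pair(b, h(a)))  →  pair(s(a), pair(b, a))   [R2 at 2.2]

Reduce t₂ = pair(s(a), pair(b, h(h(h(a))))):
1. pair(s(a), pair(b, h(h(h(a)))))  →  pair(s(a), pair(b, h(h(a))))   [R2 at 2.2.1.1]
2. pair(s(a), pair(b, h(h(a))))  →  pair(s(a), pair(b, h(a)))   [R2 at 2.2.1]
3. pair(s(a), pair(b, h(a)))  →  pair(s(a), pair(b, a))   [R2 at 2.2]

yes — NF(t₁) = pair(s(a), pair(b, a)), NF(t₂) = pair(s(a), pair(b, a))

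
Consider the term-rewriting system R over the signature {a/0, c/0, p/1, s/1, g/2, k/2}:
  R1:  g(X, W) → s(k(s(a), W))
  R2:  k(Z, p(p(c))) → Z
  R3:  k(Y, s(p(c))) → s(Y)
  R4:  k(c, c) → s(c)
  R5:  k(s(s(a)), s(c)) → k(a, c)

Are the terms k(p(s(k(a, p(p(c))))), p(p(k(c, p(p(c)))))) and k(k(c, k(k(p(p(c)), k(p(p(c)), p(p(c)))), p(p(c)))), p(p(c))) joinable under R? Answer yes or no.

Reduce t₁ = k(p(s(k(a, p(p(c))))), p(p(k(c, p(p(c)))))):
1. k(p(s(k(a, p(p(c))))), p(p(k(c, p(p(c))))))  →  k(p(s(a)), p(p(k(c, p(p(c))))))   [R2 at 1.1.1]
2. k(p(s(a)), p(p(k(c, p(p(c))))))  →  k(p(s(a)), p(p(c)))   [R2 at 2.1.1]
3. k(p(s(a)), p(p(c)))  →  p(s(a))   [R2 at ε]

Reduce t₂ = k(k(c, k(k(p(p(c)), k(p(p(c)), p(p(c)))), p(p(c)))), p(p(c))):
1. k(k(c, k(k(p(p(c)), k(p(p(c)), p(p(c)))), p(p(c)))), p(p(c)))  →  k(c, k(k(p(p(c)), k(p(p(c)), p(p(c)))), p(p(c))))   [R2 at ε]
2. k(c, k(k(p(p(c)), k(p(p(c)), p(p(c)))), p(p(c))))  →  k(c, k(p(p(c)), k(p(p(c)), p(p(c)))))   [R2 at 2]
3. k(c, k(p(p(c)), k(p(p(c)), p(p(c)))))  →  k(c, k(p(p(c)), p(p(c))))   [R2 at 2.2]
4. k(c, k(p(p(c)), p(p(c))))  →  k(c, p(p(c)))   [R2 at 2]
5. k(c, p(p(c)))  →  c   [R2 at ε]

no — NF(t₁) = p(s(a)), NF(t₂) = c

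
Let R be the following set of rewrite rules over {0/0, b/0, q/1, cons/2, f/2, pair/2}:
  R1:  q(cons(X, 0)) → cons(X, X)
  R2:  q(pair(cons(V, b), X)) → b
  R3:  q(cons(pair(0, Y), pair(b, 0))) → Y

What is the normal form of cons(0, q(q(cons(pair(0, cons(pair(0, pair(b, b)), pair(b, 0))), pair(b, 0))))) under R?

cons(0, pair(b, b))

1. cons(0, q(q(cons(pair(0, cons(pair(0, pair(b, b)), pair(b, 0))), pair(b, 0)))))  →  cons(0, q(cons(pair(0, pair(b, b)), pair(b, 0))))   [R3 at 2.1]
2. cons(0, q(cons(pair(0, pair(b, b)), pair(b, 0))))  →  cons(0, pair(b, b))   [R3 at 2]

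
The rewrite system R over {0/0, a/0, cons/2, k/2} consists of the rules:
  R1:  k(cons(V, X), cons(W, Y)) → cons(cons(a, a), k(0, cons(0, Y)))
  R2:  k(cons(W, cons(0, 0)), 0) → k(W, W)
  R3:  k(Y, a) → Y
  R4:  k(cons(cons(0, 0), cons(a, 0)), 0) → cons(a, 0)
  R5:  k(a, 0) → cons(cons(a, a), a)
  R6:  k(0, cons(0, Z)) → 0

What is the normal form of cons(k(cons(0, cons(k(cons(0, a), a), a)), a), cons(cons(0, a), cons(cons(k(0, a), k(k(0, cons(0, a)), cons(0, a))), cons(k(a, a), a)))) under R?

1. cons(k(cons(0, cons(k(cons(0, a), a), a)), a), cons(cons(0, a), cons(cons(k(0, a), k(k(0, cons(0, a)), cons(0, a))), cons(k(a, a), a))))  →  cons(cons(0, cons(k(cons(0, a), a), a)), cons(cons(0, a), cons(cons(k(0, a), k(k(0, cons(0, a)), cons(0, a))), cons(k(a, a), a))))   [R3 at 1]
2. cons(cons(0, cons(k(cons(0, a), a), a)), cons(cons(0, a), cons(cons(k(0, a), k(k(0, cons(0, a)), cons(0, a))), cons(k(a, a), a))))  →  cons(cons(0, cons(cons(0, a), a)), cons(cons(0, a), cons(cons(k(0, a), k(k(0, cons(0, a)), cons(0, a))), cons(k(a, a), a))))   [R3 at 1.2.1]
3. cons(cons(0, cons(cons(0, a), a)), cons(cons(0, a), cons(cons(k(0, a), k(k(0, cons(0, a)), cons(0, a))), cons(k(a, a), a))))  →  cons(cons(0, cons(cons(0, a), a)), cons(cons(0, a), cons(cons(0, k(k(0, cons(0, a)), cons(0, a))), cons(k(a, a), a))))   [R3 at 2.2.1.1]
4. cons(cons(0, cons(cons(0, a), a)), cons(cons(0, a), cons(cons(0, k(k(0, cons(0, a)), cons(0, a))), cons(k(a, a), a))))  →  cons(cons(0, cons(cons(0, a), a)), cons(cons(0, a), cons(cons(0, k(0, cons(0, a))), cons(k(a, a), a))))   [R6 at 2.2.1.2.1]
5. cons(cons(0, cons(cons(0, a), a)), cons(cons(0, a), cons(cons(0, k(0, cons(0, a))), cons(k(a, a), a))))  →  cons(cons(0, cons(cons(0, a), a)), cons(cons(0, a), cons(cons(0, 0), cons(k(a, a), a))))   [R6 at 2.2.1.2]
6. cons(cons(0, cons(cons(0, a), a)), cons(cons(0, a), cons(cons(0, 0), cons(k(a, a), a))))  →  cons(cons(0, cons(cons(0, a), a)), cons(cons(0, a), cons(cons(0, 0), cons(a, a))))   [R3 at 2.2.2.1]

cons(cons(0, cons(cons(0, a), a)), cons(cons(0, a), cons(cons(0, 0), cons(a, a))))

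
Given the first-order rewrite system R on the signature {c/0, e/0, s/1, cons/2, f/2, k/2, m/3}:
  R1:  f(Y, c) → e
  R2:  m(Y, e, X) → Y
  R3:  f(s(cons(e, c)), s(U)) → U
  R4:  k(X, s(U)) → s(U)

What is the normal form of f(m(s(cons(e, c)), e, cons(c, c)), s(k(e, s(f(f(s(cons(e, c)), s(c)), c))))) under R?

s(e)

1. f(m(s(cons(e, c)), e, cons(c, c)), s(k(e, s(f(f(s(cons(e, c)), s(c)), c)))))  →  f(s(cons(e, c)), s(k(e, s(f(f(s(cons(e, c)), s(c)), c)))))   [R2 at 1]
2. f(s(cons(e, c)), s(k(e, s(f(f(s(cons(e, c)), s(c)), c)))))  →  k(e, s(f(f(s(cons(e, c)), s(c)), c)))   [R3 at ε]
3. k(e, s(f(f(s(cons(e, c)), s(c)), c)))  →  s(f(f(s(cons(e, c)), s(c)), c))   [R4 at ε]
4. s(f(f(s(cons(e, c)), s(c)), c))  →  s(e)   [R1 at 1]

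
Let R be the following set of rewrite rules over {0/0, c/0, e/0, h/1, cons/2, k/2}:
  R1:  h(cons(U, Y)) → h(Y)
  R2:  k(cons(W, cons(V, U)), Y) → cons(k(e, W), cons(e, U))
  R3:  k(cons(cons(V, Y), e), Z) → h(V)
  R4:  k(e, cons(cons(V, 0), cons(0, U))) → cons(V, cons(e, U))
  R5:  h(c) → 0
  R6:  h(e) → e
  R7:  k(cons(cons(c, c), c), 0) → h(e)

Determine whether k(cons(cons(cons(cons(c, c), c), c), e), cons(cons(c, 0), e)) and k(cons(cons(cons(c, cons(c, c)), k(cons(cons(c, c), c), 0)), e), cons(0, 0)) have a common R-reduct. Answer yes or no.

Reduce t₁ = k(cons(cons(cons(cons(c, c), c), c), e), cons(cons(c, 0), e)):
1. k(cons(cons(cons(cons(c, c), c), c), e), cons(cons(c, 0), e))  →  h(cons(cons(c, c), c))   [R3 at ε]
2. h(cons(cons(c, c), c))  →  h(c)   [R1 at ε]
3. h(c)  →  0   [R5 at ε]

Reduce t₂ = k(cons(cons(cons(c, cons(c, c)), k(cons(cons(c, c), c), 0)), e), cons(0, 0)):
1. k(cons(cons(cons(c, cons(c, c)), k(cons(cons(c, c), c), 0)), e), cons(0, 0))  →  h(cons(c, cons(c, c)))   [R3 at ε]
2. h(cons(c, cons(c, c)))  →  h(cons(c, c))   [R1 at ε]
3. h(cons(c, c))  →  h(c)   [R1 at ε]
4. h(c)  →  0   [R5 at ε]

yes — NF(t₁) = 0, NF(t₂) = 0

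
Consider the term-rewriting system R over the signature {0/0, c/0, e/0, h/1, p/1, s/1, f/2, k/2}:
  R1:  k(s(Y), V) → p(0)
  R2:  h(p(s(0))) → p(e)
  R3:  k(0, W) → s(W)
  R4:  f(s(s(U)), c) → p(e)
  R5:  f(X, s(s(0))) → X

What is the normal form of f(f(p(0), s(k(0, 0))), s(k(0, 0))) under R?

p(0)

1. f(f(p(0), s(k(0, 0))), s(k(0, 0)))  →  f(f(p(0), s(s(0))), s(k(0, 0)))   [R3 at 1.2.1]
2. f(f(p(0), s(s(0))), s(k(0, 0)))  →  f(p(0), s(k(0, 0)))   [R5 at 1]
3. f(p(0), s(k(0, 0)))  →  f(p(0), s(s(0)))   [R3 at 2.1]
4. f(p(0), s(s(0)))  →  p(0)   [R5 at ε]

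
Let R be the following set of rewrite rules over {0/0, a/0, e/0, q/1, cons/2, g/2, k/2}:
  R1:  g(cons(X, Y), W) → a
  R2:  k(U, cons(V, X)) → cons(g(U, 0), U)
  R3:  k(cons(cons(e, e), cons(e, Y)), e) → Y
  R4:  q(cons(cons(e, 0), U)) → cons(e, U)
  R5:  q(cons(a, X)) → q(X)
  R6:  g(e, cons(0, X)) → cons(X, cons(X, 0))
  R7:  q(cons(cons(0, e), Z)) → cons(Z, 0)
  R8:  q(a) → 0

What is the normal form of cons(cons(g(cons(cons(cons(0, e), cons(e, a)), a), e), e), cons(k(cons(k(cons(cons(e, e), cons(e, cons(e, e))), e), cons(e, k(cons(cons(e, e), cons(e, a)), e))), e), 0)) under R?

1. cons(cons(g(cons(cons(cons(0, e), cons(e, a)), a), e), e), cons(k(cons(k(cons(cons(e, e), cons(e, cons(e, e))), e), cons(e, k(cons(cons(e, e), cons(e, a)), e))), e), 0))  →  cons(cons(a, e), cons(k(cons(k(cons(cons(e, e), cons(e, cons(e, e))), e), cons(e, k(cons(cons(e, e), cons(e, a)), e))), e), 0))   [R1 at 1.1]
2. cons(cons(a, e), cons(k(cons(k(cons(cons(e, e), cons(e, cons(e, e))), e), cons(e, k(cons(cons(e, e), cons(e, a)), e))), e), 0))  →  cons(cons(a, e), cons(k(cons(cons(e, e), cons(e, k(cons(cons(e, e), cons(e, a)), e))), e), 0))   [R3 at 2.1.1.1]
3. cons(cons(a, e), cons(k(cons(cons(e, e), cons(e, k(cons(cons(e, e), cons(e, a)), e))), e), 0))  →  cons(cons(a, e), cons(k(cons(cons(e, e), cons(e, a)), e), 0))   [R3 at 2.1]
4. cons(cons(a, e), cons(k(cons(cons(e, e), cons(e, a)), e), 0))  →  cons(cons(a, e), cons(a, 0))   [R3 at 2.1]

cons(cons(a, e), cons(a, 0))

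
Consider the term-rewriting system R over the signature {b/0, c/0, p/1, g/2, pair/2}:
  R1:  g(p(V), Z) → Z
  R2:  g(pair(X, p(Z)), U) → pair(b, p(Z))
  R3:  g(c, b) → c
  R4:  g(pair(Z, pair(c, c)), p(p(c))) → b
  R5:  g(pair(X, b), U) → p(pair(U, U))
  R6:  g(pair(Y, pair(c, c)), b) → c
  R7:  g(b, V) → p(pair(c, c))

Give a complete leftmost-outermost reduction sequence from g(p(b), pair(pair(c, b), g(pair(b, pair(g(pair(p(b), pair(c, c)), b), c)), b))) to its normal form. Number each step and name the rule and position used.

pair(pair(c, b), c)

1. g(p(b), pair(pair(c, b), g(pair(b, pair(g(pair(p(b), pair(c, c)), b), c)), b)))  →  pair(pair(c, b), g(pair(b, pair(g(pair(p(b), pair(c, c)), b), c)), b))   [R1 at ε]
2. pair(pair(c, b), g(pair(b, pair(g(pair(p(b), pair(c, c)), b), c)), b))  →  pair(pair(c, b), g(pair(b, pair(c, c)), b))   [R6 at 2.1.2.1]
3. pair(pair(c, b), g(pair(b, pair(c, c)), b))  →  pair(pair(c, b), c)   [R6 at 2]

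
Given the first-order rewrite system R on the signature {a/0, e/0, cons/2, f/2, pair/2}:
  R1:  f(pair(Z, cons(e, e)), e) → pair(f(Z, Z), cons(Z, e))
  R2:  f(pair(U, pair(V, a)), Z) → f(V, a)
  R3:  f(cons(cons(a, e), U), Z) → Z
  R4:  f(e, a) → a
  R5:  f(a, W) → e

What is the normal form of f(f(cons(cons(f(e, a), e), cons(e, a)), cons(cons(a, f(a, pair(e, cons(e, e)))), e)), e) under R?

e

1. f(f(cons(cons(f(e, a), e), cons(e, a)), cons(cons(a, f(a, pair(e, cons(e, e)))), e)), e)  →  f(f(cons(cons(a, e), cons(e, a)), cons(cons(a, f(a, pair(e, cons(e, e)))), e)), e)   [R4 at 1.1.1.1]
2. f(f(cons(cons(a, e), cons(e, a)), cons(cons(a, f(a, pair(e, cons(e, e)))), e)), e)  →  f(cons(cons(a, f(a, pair(e, cons(e, e)))), e), e)   [R3 at 1]
3. f(cons(cons(a, f(a, pair(e, cons(e, e)))), e), e)  →  f(cons(cons(a, e), e), e)   [R5 at 1.1.2]
4. f(cons(cons(a, e), e), e)  →  e   [R3 at ε]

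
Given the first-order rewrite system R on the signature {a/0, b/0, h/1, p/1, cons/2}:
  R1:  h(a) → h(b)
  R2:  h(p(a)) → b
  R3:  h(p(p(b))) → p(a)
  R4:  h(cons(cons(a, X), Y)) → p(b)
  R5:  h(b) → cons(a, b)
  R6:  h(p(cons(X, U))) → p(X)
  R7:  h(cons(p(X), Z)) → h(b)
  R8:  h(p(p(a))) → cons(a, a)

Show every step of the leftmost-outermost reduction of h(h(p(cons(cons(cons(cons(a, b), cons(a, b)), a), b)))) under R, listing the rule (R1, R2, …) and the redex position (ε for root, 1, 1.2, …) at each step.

1. h(h(p(cons(cons(cons(cons(a, b), cons(a, b)), a), b))))  →  h(p(cons(cons(cons(a, b), cons(a, b)), a)))   [R6 at 1]
2. h(p(cons(cons(cons(a, b), cons(a, b)), a)))  →  p(cons(cons(a, b), cons(a, b)))   [R6 at ε]

p(cons(cons(a, b), cons(a, b)))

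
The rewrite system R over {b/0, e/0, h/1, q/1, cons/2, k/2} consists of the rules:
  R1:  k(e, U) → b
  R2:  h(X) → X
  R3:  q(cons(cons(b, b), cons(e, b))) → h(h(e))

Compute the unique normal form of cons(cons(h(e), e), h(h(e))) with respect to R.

cons(cons(e, e), e)

1. cons(cons(h(e), e), h(h(e)))  →  cons(cons(e, e), h(h(e)))   [R2 at 1.1]
2. cons(cons(e, e), h(h(e)))  →  cons(cons(e, e), h(e))   [R2 at 2]
3. cons(cons(e, e), h(e))  →  cons(cons(e, e), e)   [R2 at 2]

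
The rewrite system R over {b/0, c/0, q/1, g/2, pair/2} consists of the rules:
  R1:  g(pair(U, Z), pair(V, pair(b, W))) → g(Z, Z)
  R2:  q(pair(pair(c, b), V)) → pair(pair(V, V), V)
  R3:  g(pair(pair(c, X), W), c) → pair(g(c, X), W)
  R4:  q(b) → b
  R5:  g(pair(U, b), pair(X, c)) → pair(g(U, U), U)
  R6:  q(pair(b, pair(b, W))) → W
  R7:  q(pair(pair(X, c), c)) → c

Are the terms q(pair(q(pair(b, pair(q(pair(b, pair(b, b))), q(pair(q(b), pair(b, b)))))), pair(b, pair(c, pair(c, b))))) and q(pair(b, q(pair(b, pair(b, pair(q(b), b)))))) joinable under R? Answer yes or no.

Reduce t₁ = q(pair(q(pair(b, pair(q(pair(b, pair(b, b))), q(pair(q(b), pair(b, b)))))), pair(b, pair(c, pair(c, b))))):
1. q(pair(q(pair(b, pair(q(pair(b, pair(b, b))), q(pair(q(b), pair(b, b)))))), pair(b, pair(c, pair(c, b)))))  →  q(pair(q(pair(b, pair(b, q(pair(q(b), pair(b, b)))))), pair(b, pair(c, pair(c, b)))))   [R6 at 1.1.1.2.1]
2. q(pair(q(pair(b, pair(b, q(pair(q(b), pair(b, b)))))), pair(b, pair(c, pair(c, b)))))  →  q(pair(q(pair(q(b), pair(b, b))), pair(b, pair(c, pair(c, b)))))   [R6 at 1.1]
3. q(pair(q(pair(q(b), pair(b, b))), pair(b, pair(c, pair(c, b)))))  →  q(pair(q(pair(b, pair(b, b))), pair(b, pair(c, pair(c, b)))))   [R4 at 1.1.1.1]
4. q(pair(q(pair(b, pair(b, b))), pair(b, pair(c, pair(c, b)))))  →  q(pair(b, pair(b, pair(c, pair(c, b)))))   [R6 at 1.1]
5. q(pair(b, pair(b, pair(c, pair(c, b)))))  →  pair(c, pair(c, b))   [R6 at ε]

Reduce t₂ = q(pair(b, q(pair(b, pair(b, pair(q(b), b)))))):
1. q(pair(b, q(pair(b, pair(b, pair(q(b), b))))))  →  q(pair(b, pair(q(b), b)))   [R6 at 1.2]
2. q(pair(b, pair(q(b), b)))  →  q(pair(b, pair(b, b)))   [R4 at 1.2.1]
3. q(pair(b, pair(b, b)))  →  b   [R6 at ε]

no — NF(t₁) = pair(c, pair(c, b)), NF(t₂) = b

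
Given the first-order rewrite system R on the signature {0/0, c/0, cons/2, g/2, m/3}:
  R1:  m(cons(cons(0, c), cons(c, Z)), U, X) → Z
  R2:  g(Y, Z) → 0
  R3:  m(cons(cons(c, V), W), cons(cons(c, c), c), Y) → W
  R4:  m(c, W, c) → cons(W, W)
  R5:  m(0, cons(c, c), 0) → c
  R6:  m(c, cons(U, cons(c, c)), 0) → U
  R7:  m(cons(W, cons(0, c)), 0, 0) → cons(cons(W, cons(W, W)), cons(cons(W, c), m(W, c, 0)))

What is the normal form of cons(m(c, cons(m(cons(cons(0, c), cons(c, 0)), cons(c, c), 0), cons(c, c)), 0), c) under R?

1. cons(m(c, cons(m(cons(cons(0, c), cons(c, 0)), cons(c, c), 0), cons(c, c)), 0), c)  →  cons(m(cons(cons(0, c), cons(c, 0)), cons(c, c), 0), c)   [R6 at 1]
2. cons(m(cons(cons(0, c), cons(c, 0)), cons(c, c), 0), c)  →  cons(0, c)   [R1 at 1]

cons(0, c)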